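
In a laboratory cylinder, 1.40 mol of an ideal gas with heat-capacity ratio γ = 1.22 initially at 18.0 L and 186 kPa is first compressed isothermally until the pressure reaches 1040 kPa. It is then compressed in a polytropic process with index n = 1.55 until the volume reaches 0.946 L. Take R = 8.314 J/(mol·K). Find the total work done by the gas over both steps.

-11600 J

T₁ = P₁V₁/(nR) = 186×18.0/(1.40×8.314) = 288 K.
Step 1 — Isothermal: T stays 288 K; PV = const ⇒ V₂ = 3.22 L, P₂ = 1040 kPa.
ΔU = 0 (ideal gas, T constant).
W = nRT ln(V₂/V₁) = 1.40×8.314×288×ln(0.179) = -5760 J.
Q = ΔU + W = -5760 J.
State after step 1: P = 1040 kPa, V = 3.22 L, T = 288 K.
Step 2 — Polytropic n=1.55: T₂ = T₁(V₁/V₂)^(n−1) = 288×(3.40)^0.55 = 564 K; P₂ = P₁(V₁/V₂)^n = 6940 kPa.
W = (P₁V₁−P₂V₂)/(n−1) = (1040×3.22−6940×0.946)/0.55 = -5850 J.
ΔU = nCvΔT = 1.40×37.8×(564−288) = 14600 J.
Q = ΔU + W = 8780 J.
Net over both steps: W = -11600 J, Q = 3010 J, ΔU = 14600 J.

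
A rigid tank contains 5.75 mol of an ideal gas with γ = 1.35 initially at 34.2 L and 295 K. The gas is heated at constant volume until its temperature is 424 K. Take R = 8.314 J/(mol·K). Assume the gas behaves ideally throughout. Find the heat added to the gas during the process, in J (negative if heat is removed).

17600 J

P₁ = nRT₁/V₁ = 5.75×8.314×295/34.2 = 412 kPa.
Isochoric: V stays 34.2 L; P/T = const ⇒ T₂ = 424 K, P₂ = 593 kPa.
W = 0 (no volume change).
ΔU = nCvΔT = 5.75×23.8×(424−295) = 17600 J.
Q = ΔU = 17600 J.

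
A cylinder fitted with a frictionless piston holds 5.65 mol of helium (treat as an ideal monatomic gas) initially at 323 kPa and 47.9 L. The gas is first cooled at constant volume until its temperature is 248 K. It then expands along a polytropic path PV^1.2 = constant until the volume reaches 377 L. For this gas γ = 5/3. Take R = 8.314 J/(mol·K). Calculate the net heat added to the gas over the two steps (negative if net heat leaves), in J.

8050 J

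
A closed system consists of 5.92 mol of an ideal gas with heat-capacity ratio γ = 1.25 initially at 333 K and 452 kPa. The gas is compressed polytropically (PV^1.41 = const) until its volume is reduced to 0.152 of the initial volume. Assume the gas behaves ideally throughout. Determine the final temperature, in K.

721 K

V₁ = nRT₁/P₁ = 5.92×8.314×333/452 = 36.3 L.
Polytropic n=1.41: T₂ = T₁(V₁/V₂)^(n−1) = 333×(6.58)^0.41 = 721 K; P₂ = P₁(V₁/V₂)^n = 6440 kPa.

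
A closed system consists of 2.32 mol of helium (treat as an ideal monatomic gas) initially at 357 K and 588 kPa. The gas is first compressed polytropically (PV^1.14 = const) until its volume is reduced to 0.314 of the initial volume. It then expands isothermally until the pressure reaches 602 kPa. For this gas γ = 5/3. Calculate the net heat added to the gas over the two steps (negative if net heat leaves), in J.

3660 J

V₁ = nRT₁/P₁ = 2.32×8.314×357/588 = 11.7 L.
Step 1 — Polytropic n=1.14: T₂ = T₁(V₁/V₂)^(n−1) = 357×(3.18)^0.14 = 420 K; P₂ = P₁(V₁/V₂)^n = 2200 kPa.
W = (P₁V₁−P₂V₂)/(n−1) = (588×11.7−2200×3.68)/0.14 = -8660 J.
ΔU = nCvΔT = 2.32×12.5×(420−357) = 1820 J.
Q = ΔU + W = -6840 J.
State after step 1: P = 2200 kPa, V = 3.68 L, T = 420 K.
Step 2 — Isothermal: T stays 420 K; PV = const ⇒ V₂ = 13.5 L, P₂ = 602 kPa.
ΔU = 0 (ideal gas, T constant).
W = nRT ln(V₂/V₁) = 2.32×8.314×420×ln(3.66) = 10500 J.
Q = ΔU + W = 10500 J.
Net over both steps: W = 1840 J, Q = 3660 J, ΔU = 1820 J.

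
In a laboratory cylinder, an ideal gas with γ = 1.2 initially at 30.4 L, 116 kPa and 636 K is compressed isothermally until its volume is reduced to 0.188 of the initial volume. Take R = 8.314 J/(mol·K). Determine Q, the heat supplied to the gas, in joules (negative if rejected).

n = P₁V₁/(RT₁) = 116×30.4/(8.314×636) = 0.667 mol.
Isothermal: T stays 636 K; PV = const ⇒ V₂ = 5.72 L, P₂ = 617 kPa.
ΔU = 0 (ideal gas, T constant).
W = nRT ln(V₂/V₁) = 0.667×8.314×636×ln(0.188) = -5890 J.
Q = ΔU + W = -5890 J.

-5890 J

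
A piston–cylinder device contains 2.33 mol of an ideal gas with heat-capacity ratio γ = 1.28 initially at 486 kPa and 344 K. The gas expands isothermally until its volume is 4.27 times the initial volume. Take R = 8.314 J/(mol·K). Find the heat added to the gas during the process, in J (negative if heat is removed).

V₁ = nRT₁/P₁ = 2.33×8.314×344/486 = 13.7 L.
Isothermal: T stays 344 K; PV = const ⇒ V₂ = 58.5 L, P₂ = 114 kPa.
ΔU = 0 (ideal gas, T constant).
W = nRT ln(V₂/V₁) = 2.33×8.314×344×ln(4.27) = 9670 J.
Q = ΔU + W = 9670 J.

9670 J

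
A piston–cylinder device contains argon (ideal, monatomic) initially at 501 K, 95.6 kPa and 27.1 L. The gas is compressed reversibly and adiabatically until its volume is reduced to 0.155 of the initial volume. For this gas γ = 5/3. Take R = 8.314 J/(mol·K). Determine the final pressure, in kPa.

2140 kPa

Adiabatic: TV^(γ−1) = const ⇒ T₂ = 501×(6.45)^0.667 = 1740 K; PV^γ = const ⇒ P₂ = 2140 kPa.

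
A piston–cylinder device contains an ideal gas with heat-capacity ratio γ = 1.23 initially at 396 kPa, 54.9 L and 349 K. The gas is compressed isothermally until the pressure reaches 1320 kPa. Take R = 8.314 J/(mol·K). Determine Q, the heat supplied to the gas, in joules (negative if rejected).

-26200 J

n = P₁V₁/(RT₁) = 396×54.9/(8.314×349) = 7.49 mol.
Isothermal: T stays 349 K; PV = const ⇒ V₂ = 16.5 L, P₂ = 1320 kPa.
ΔU = 0 (ideal gas, T constant).
W = nRT ln(V₂/V₁) = 7.49×8.314×349×ln(0.300) = -26200 J.
Q = ΔU + W = -26200 J.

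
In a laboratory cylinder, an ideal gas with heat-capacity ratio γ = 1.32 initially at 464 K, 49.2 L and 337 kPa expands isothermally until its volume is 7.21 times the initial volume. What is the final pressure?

Isothermal: T stays 464 K; PV = const ⇒ V₂ = 355 L, P₂ = 46.7 kPa.

46.7 kPa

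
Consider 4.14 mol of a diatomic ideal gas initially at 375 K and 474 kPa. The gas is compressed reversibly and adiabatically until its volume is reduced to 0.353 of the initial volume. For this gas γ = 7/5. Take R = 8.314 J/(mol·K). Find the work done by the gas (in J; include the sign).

V₁ = nRT₁/P₁ = 4.14×8.314×375/474 = 27.2 L.
Adiabatic: TV^(γ−1) = const ⇒ T₂ = 375×(2.83)^0.400 = 569 K; PV^γ = const ⇒ P₂ = 2040 kPa.
ΔU = nCvΔT = 4.14×20.8×(569−375) = 16700 J.
Q = 0 for an adiabatic process, so W = −ΔU = -16700 J.

-16700 J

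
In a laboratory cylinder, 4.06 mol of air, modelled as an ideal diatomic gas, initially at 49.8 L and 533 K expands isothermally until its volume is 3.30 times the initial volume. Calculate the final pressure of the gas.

109 kPa

P₁ = nRT₁/V₁ = 4.06×8.314×533/49.8 = 361 kPa.
Isothermal: T stays 533 K; PV = const ⇒ V₂ = 164 L, P₂ = 109 kPa.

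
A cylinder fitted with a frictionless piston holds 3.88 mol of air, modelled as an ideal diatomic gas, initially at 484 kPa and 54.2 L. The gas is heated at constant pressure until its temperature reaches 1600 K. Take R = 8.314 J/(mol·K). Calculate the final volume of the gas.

T₁ = P₁V₁/(nR) = 484×54.2/(3.88×8.314) = 813 K.
Isobaric: P stays 484 kPa; V/T = const ⇒ T₂ = 1600 K, V₂ = 107 L.

107 L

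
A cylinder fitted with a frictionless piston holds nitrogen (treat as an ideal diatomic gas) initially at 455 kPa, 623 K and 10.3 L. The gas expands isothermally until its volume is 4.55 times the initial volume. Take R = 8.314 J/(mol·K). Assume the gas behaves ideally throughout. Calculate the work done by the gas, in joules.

7100 J

n = P₁V₁/(RT₁) = 455×10.3/(8.314×623) = 0.905 mol.
Isothermal: T stays 623 K; PV = const ⇒ V₂ = 46.9 L, P₂ = 100 kPa.
W = nRT ln(V₂/V₁) = 0.905×8.314×623×ln(4.55) = 7100 J.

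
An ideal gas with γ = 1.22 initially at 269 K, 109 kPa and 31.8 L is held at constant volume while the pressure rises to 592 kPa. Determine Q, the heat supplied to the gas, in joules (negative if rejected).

n = P₁V₁/(RT₁) = 109×31.8/(8.314×269) = 1.55 mol.
Isochoric: V stays 31.8 L; P/T = const ⇒ T₂ = 1460 K, P₂ = 592 kPa.
W = 0 (no volume change).
ΔU = nCvΔT = 1.55×37.8×(1460−269) = 69800 J.
Q = ΔU = 69800 J.

69800 J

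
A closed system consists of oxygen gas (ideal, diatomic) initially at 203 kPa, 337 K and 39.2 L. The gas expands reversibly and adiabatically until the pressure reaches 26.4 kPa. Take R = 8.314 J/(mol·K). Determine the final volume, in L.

168 L

Adiabatic: T₂/T₁ = (P₂/P₁)^((γ−1)/γ) ⇒ T₂ = 337×(0.130)^0.286 = 188 K; V₂ = 168 L.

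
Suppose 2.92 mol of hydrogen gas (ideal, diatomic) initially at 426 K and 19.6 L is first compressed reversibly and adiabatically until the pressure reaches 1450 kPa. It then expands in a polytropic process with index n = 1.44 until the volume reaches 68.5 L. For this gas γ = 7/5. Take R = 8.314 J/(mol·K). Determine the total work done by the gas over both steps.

9550 J

P₁ = nRT₁/V₁ = 2.92×8.314×426/19.6 = 528 kPa.
Step 1 — Adiabatic: T₂/T₁ = (P₂/P₁)^((γ−1)/γ) ⇒ T₂ = 426×(2.75)^0.286 = 569 K; V₂ = 9.52 L.
ΔU = nCvΔT = 2.92×20.8×(569−426) = 8660 J.
Q = 0 for an adiabatic process, so W = −ΔU = -8660 J.
State after step 1: P = 1450 kPa, V = 9.52 L, T = 569 K.
Step 2 — Polytropic n=1.44: T₂ = T₁(V₁/V₂)^(n−1) = 569×(0.139)^0.44 = 239 K; P₂ = P₁(V₁/V₂)^n = 84.6 kPa.
W = (P₁V₁−P₂V₂)/(n−1) = (1450×9.52−84.6×68.5)/0.44 = 18200 J.
ΔU = nCvΔT = 2.92×20.8×(239−569) = -20000 J.
Q = ΔU + W = -1820 J.
Net over both steps: W = 9550 J, Q = -1820 J, ΔU = -11400 J.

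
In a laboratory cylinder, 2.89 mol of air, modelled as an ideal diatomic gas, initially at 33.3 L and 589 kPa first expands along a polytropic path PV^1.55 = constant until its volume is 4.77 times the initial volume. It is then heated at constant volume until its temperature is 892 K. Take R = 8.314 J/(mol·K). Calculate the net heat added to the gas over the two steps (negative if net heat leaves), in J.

T₁ = P₁V₁/(nR) = 589×33.3/(2.89×8.314) = 816 K.
Step 1 — Polytropic n=1.55: T₂ = T₁(V₁/V₂)^(n−1) = 816×(0.210)^0.55 = 346 K; P₂ = P₁(V₁/V₂)^n = 52.3 kPa.
W = (P₁V₁−P₂V₂)/(n−1) = (589×33.3−52.3×159)/0.55 = 20600 J.
ΔU = nCvΔT = 2.89×20.8×(346−816) = -28300 J.
Q = ΔU + W = -7710 J.
State after step 1: P = 52.3 kPa, V = 159 L, T = 346 K.
Step 2 — Isochoric: V stays 159 L; P/T = const ⇒ T₂ = 892 K, P₂ = 135 kPa.
W = 0 (no volume change).
ΔU = nCvΔT = 2.89×20.8×(892−346) = 32800 J.
Q = ΔU = 32800 J.
Net over both steps: W = 20600 J, Q = 25100 J, ΔU = 4550 J.

25100 J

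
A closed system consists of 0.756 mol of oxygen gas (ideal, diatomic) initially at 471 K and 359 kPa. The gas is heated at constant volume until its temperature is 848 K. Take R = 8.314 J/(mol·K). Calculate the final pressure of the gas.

646 kPa

V₁ = nRT₁/P₁ = 0.756×8.314×471/359 = 8.25 L.
Isochoric: V stays 8.25 L; P/T = const ⇒ T₂ = 848 K, P₂ = 646 kPa.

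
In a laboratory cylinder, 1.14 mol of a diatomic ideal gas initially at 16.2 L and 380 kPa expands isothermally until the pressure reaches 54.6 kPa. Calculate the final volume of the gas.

113 L

T₁ = P₁V₁/(nR) = 380×16.2/(1.14×8.314) = 650 K.
Isothermal: T stays 650 K; PV = const ⇒ V₂ = 113 L, P₂ = 54.6 kPa.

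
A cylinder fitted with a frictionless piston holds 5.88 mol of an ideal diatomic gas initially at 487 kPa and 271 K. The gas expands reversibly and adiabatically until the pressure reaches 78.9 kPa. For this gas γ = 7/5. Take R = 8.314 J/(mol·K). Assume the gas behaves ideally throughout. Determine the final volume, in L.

99.8 L

V₁ = nRT₁/P₁ = 5.88×8.314×271/487 = 27.2 L.
Adiabatic: T₂/T₁ = (P₂/P₁)^((γ−1)/γ) ⇒ T₂ = 271×(0.162)^0.286 = 161 K; V₂ = 99.8 L.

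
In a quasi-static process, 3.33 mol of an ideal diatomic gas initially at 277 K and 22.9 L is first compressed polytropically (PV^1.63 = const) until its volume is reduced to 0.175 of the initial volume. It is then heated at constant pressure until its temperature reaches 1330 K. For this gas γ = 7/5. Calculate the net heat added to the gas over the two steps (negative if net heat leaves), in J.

62400 J

P₁ = nRT₁/V₁ = 3.33×8.314×277/22.9 = 335 kPa.
Step 1 — Polytropic n=1.63: T₂ = T₁(V₁/V₂)^(n−1) = 277×(5.71)^0.63 = 831 K; P₂ = P₁(V₁/V₂)^n = 5740 kPa.
W = (P₁V₁−P₂V₂)/(n−1) = (335×22.9−5740×4.01)/0.63 = -24300 J.
ΔU = nCvΔT = 3.33×20.8×(831−277) = 38300 J.
Q = ΔU + W = 14000 J.
State after step 1: P = 5740 kPa, V = 4.01 L, T = 831 K.
Step 2 — Isobaric: P stays 5740 kPa; V/T = const ⇒ T₂ = 1330 K, V₂ = 6.42 L.
W = PΔV = 5740×(6.42−4.01) kPa·L = 13800 J.
ΔU = nCvΔT = 3.33×20.8×(1330−831) = 34600 J.
Q = ΔU + W = nCpΔT = 48400 J.
Net over both steps: W = -10500 J, Q = 62400 J, ΔU = 72900 J.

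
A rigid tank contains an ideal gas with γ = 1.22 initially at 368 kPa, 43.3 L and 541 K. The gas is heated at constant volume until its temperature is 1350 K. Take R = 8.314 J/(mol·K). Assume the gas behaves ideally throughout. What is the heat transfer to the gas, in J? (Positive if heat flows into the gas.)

108000 J

n = P₁V₁/(RT₁) = 368×43.3/(8.314×541) = 3.54 mol.
Isochoric: V stays 43.3 L; P/T = const ⇒ T₂ = 1350 K, P₂ = 918 kPa.
W = 0 (no volume change).
ΔU = nCvΔT = 3.54×37.8×(1350−541) = 108000 J.
Q = ΔU = 108000 J.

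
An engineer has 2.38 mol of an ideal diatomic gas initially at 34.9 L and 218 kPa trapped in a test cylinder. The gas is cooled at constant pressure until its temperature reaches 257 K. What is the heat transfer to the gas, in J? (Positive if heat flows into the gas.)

-8830 J

T₁ = P₁V₁/(nR) = 218×34.9/(2.38×8.314) = 384 K.
Isobaric: P stays 218 kPa; V/T = const ⇒ T₂ = 257 K, V₂ = 23.3 L.
W = PΔV = 218×(23.3−34.9) kPa·L = -2520 J.
ΔU = nCvΔT = 2.38×20.8×(257−384) = -6310 J.
Q = ΔU + W = nCpΔT = -8830 J.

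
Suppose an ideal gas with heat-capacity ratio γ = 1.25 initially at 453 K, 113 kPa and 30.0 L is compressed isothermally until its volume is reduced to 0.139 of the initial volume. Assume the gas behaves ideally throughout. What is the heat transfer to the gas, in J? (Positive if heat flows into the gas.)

-6690 J

n = P₁V₁/(RT₁) = 113×30.0/(8.314×453) = 0.900 mol.
Isothermal: T stays 453 K; PV = const ⇒ V₂ = 4.17 L, P₂ = 813 kPa.
ΔU = 0 (ideal gas, T constant).
W = nRT ln(V₂/V₁) = 0.900×8.314×453×ln(0.139) = -6690 J.
Q = ΔU + W = -6690 J.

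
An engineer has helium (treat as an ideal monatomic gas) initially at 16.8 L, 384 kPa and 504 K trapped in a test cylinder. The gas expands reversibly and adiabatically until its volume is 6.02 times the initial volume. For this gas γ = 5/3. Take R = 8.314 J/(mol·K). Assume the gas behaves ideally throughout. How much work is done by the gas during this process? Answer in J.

6750 J

n = P₁V₁/(RT₁) = 384×16.8/(8.314×504) = 1.54 mol.
Adiabatic: TV^(γ−1) = const ⇒ T₂ = 504×(0.166)^0.667 = 152 K; PV^γ = const ⇒ P₂ = 19.3 kPa.
ΔU = nCvΔT = 1.54×12.5×(152−504) = -6750 J.
Q = 0 for an adiabatic process, so W = −ΔU = 6750 J.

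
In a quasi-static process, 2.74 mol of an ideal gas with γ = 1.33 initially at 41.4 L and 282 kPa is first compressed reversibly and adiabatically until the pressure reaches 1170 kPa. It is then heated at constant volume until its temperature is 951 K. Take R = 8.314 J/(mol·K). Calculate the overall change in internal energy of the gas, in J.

T₁ = P₁V₁/(nR) = 282×41.4/(2.74×8.314) = 512 K.
Step 1 — Adiabatic: T₂/T₁ = (P₂/P₁)^((γ−1)/γ) ⇒ T₂ = 512×(4.15)^0.248 = 729 K; V₂ = 14.2 L.
ΔU = nCvΔT = 2.74×25.2×(729−512) = 15000 J.
Q = 0 for an adiabatic process, so W = −ΔU = -15000 J.
State after step 1: P = 1170 kPa, V = 14.2 L, T = 729 K.
Step 2 — Isochoric: V stays 14.2 L; P/T = const ⇒ T₂ = 951 K, P₂ = 1530 kPa.
W = 0 (no volume change).
ΔU = nCvΔT = 2.74×25.2×(951−729) = 15300 J.
Q = ΔU = 15300 J.
Net over both steps: W = -15000 J, Q = 15300 J, ΔU = 30300 J.

30300 J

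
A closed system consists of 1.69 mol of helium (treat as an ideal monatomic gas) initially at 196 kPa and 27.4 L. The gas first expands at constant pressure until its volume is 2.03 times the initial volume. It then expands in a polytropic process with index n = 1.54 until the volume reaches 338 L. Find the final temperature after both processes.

293 K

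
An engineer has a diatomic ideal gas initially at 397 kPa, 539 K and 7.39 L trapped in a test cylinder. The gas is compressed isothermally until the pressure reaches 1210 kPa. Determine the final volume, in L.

2.42 L

Isothermal: T stays 539 K; PV = const ⇒ V₂ = 2.42 L, P₂ = 1210 kPa.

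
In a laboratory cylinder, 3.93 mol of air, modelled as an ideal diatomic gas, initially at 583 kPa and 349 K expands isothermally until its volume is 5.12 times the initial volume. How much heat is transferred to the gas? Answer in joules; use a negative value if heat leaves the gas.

V₁ = nRT₁/P₁ = 3.93×8.314×349/583 = 19.6 L.
Isothermal: T stays 349 K; PV = const ⇒ V₂ = 100 L, P₂ = 114 kPa.
ΔU = 0 (ideal gas, T constant).
W = nRT ln(V₂/V₁) = 3.93×8.314×349×ln(5.12) = 18600 J.
Q = ΔU + W = 18600 J.

18600 J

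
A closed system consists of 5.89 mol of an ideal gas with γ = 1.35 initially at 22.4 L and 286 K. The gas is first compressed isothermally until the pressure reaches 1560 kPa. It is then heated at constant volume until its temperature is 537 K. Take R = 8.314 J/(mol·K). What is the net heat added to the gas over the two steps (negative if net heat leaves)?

22300 J

P₁ = nRT₁/V₁ = 5.89×8.314×286/22.4 = 625 kPa.
Step 1 — Isothermal: T stays 286 K; PV = const ⇒ V₂ = 8.98 L, P₂ = 1560 kPa.
ΔU = 0 (ideal gas, T constant).
W = nRT ln(V₂/V₁) = 5.89×8.314×286×ln(0.401) = -12800 J.
Q = ΔU + W = -12800 J.
State after step 1: P = 1560 kPa, V = 8.98 L, T = 286 K.
Step 2 — Isochoric: V stays 8.98 L; P/T = const ⇒ T₂ = 537 K, P₂ = 2930 kPa.
W = 0 (no volume change).
ΔU = nCvΔT = 5.89×23.8×(537−286) = 35100 J.
Q = ΔU = 35100 J.
Net over both steps: W = -12800 J, Q = 22300 J, ΔU = 35100 J.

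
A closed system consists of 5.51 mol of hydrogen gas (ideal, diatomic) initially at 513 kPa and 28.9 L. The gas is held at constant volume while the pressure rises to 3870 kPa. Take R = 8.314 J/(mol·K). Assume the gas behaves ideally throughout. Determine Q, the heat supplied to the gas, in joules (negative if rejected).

T₁ = P₁V₁/(nR) = 513×28.9/(5.51×8.314) = 324 K.
Isochoric: V stays 28.9 L; P/T = const ⇒ T₂ = 2440 K, P₂ = 3870 kPa.
W = 0 (no volume change).
ΔU = nCvΔT = 5.51×20.8×(2440−324) = 243000 J.
Q = ΔU = 243000 J.

243000 J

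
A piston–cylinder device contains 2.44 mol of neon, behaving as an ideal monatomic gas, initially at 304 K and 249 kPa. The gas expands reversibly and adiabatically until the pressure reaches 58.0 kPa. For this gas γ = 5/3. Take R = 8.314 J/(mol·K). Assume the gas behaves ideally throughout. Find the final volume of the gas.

V₁ = nRT₁/P₁ = 2.44×8.314×304/249 = 24.8 L.
Adiabatic: T₂/T₁ = (P₂/P₁)^((γ−1)/γ) ⇒ T₂ = 304×(0.233)^0.400 = 170 K; V₂ = 59.4 L.

59.4 L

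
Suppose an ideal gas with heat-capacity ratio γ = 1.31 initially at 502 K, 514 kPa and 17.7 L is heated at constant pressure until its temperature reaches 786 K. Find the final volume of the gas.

Isobaric: P stays 514 kPa; V/T = const ⇒ T₂ = 786 K, V₂ = 27.7 L.

27.7 L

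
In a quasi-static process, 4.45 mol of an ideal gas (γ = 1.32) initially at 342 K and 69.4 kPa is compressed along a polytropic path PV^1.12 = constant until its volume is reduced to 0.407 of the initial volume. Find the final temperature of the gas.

381 K

V₁ = nRT₁/P₁ = 4.45×8.314×342/69.4 = 182 L.
Polytropic n=1.12: T₂ = T₁(V₁/V₂)^(n−1) = 342×(2.46)^0.12 = 381 K; P₂ = P₁(V₁/V₂)^n = 190 kPa.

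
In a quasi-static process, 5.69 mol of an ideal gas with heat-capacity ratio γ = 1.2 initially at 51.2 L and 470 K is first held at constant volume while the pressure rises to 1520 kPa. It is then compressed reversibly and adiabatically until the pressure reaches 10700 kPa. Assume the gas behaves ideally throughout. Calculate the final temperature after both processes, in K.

P₁ = nRT₁/V₁ = 5.69×8.314×470/51.2 = 434 kPa.
Step 1 — Isochoric: V stays 51.2 L; P/T = const ⇒ T₂ = 1650 K, P₂ = 1520 kPa.
W = 0 (no volume change).
ΔU = nCvΔT = 5.69×41.6×(1650−470) = 278000 J.
Q = ΔU = 278000 J.
State after step 1: P = 1520 kPa, V = 51.2 L, T = 1650 K.
Step 2 — Adiabatic: T₂/T₁ = (P₂/P₁)^((γ−1)/γ) ⇒ T₂ = 1650×(7.04)^0.167 = 2280 K; V₂ = 10.1 L.
ΔU = nCvΔT = 5.69×41.6×(2280−1650) = 150000 J.
Q = 0 for an adiabatic process, so W = −ΔU = -150000 J.
Net over both steps: W = -150000 J, Q = 278000 J, ΔU = 428000 J.

2280 K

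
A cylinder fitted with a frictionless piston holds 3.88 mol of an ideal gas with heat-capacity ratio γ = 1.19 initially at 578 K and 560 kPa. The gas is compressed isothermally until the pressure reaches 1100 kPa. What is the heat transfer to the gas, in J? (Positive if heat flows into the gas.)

-12600 J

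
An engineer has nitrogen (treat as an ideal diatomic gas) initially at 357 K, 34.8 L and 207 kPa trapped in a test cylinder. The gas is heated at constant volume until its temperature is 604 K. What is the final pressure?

350 kPa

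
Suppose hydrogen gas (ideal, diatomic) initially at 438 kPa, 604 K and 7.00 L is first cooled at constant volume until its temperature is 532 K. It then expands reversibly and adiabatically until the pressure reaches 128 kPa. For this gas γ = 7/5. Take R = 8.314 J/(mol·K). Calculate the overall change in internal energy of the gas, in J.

-2740 J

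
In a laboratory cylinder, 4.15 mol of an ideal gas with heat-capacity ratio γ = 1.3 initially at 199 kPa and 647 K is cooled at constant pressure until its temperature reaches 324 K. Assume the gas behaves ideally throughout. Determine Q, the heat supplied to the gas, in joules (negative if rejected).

V₁ = nRT₁/P₁ = 4.15×8.314×647/199 = 112 L.
Isobaric: P stays 199 kPa; V/T = const ⇒ T₂ = 324 K, V₂ = 56.2 L.
W = PΔV = 199×(56.2−112) kPa·L = -11100 J.
ΔU = nCvΔT = 4.15×27.7×(324−647) = -37100 J.
Q = ΔU + W = nCpΔT = -48300 J.

-48300 J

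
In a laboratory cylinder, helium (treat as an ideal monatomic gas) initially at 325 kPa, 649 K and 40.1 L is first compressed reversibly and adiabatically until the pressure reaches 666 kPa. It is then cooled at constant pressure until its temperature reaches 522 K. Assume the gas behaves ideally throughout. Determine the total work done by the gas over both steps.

n = P₁V₁/(RT₁) = 325×40.1/(8.314×649) = 2.42 mol.
Step 1 — Adiabatic: T₂/T₁ = (P₂/P₁)^((γ−1)/γ) ⇒ T₂ = 649×(2.05)^0.400 = 865 K; V₂ = 26.1 L.
ΔU = nCvΔT = 2.42×12.5×(865−649) = 6500 J.
Q = 0 for an adiabatic process, so W = −ΔU = -6500 J.
State after step 1: P = 666 kPa, V = 26.1 L, T = 865 K.
Step 2 — Isobaric: P stays 666 kPa; V/T = const ⇒ T₂ = 522 K, V₂ = 15.7 L.
W = PΔV = 666×(15.7−26.1) kPa·L = -6880 J.
ΔU = nCvΔT = 2.42×12.5×(522−865) = -10300 J.
Q = ΔU + W = nCpΔT = -17200 J.
Net over both steps: W = -13400 J, Q = -17200 J, ΔU = -3830 J.

-13400 J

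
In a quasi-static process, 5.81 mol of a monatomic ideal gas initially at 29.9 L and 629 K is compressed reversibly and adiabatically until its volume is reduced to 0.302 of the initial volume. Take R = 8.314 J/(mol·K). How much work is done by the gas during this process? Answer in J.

-55700 J

P₁ = nRT₁/V₁ = 5.81×8.314×629/29.9 = 1020 kPa.
Adiabatic: TV^(γ−1) = const ⇒ T₂ = 629×(3.31)^0.667 = 1400 K; PV^γ = const ⇒ P₂ = 7480 kPa.
ΔU = nCvΔT = 5.81×12.5×(1400−629) = 55700 J.
Q = 0 for an adiabatic process, so W = −ΔU = -55700 J.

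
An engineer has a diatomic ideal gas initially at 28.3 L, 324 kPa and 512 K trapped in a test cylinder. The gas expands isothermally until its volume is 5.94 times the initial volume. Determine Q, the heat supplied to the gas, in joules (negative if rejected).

n = P₁V₁/(RT₁) = 324×28.3/(8.314×512) = 2.15 mol.
Isothermal: T stays 512 K; PV = const ⇒ V₂ = 168 L, P₂ = 54.5 kPa.
ΔU = 0 (ideal gas, T constant).
W = nRT ln(V₂/V₁) = 2.15×8.314×512×ln(5.94) = 16300 J.
Q = ΔU + W = 16300 J.

16300 J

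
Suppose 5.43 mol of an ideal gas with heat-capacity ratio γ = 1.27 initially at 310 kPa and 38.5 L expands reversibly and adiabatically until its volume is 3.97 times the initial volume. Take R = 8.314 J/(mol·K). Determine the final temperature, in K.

182 K

T₁ = P₁V₁/(nR) = 310×38.5/(5.43×8.314) = 264 K.
Adiabatic: TV^(γ−1) = const ⇒ T₂ = 264×(0.252)^0.270 = 182 K; PV^γ = const ⇒ P₂ = 53.8 kPa.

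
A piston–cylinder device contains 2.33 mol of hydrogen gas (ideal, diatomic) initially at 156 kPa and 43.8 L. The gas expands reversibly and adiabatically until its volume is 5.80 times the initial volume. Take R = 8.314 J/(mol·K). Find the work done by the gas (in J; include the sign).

T₁ = P₁V₁/(nR) = 156×43.8/(2.33×8.314) = 353 K.
Adiabatic: TV^(γ−1) = const ⇒ T₂ = 353×(0.172)^0.400 = 175 K; PV^γ = const ⇒ P₂ = 13.3 kPa.
ΔU = nCvΔT = 2.33×20.8×(175−353) = -8630 J.
Q = 0 for an adiabatic process, so W = −ΔU = 8630 J.

8630 J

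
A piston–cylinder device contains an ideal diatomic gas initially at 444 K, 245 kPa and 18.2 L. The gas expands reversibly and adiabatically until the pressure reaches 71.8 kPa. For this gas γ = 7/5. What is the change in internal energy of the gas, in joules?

n = P₁V₁/(RT₁) = 245×18.2/(8.314×444) = 1.21 mol.
Adiabatic: T₂/T₁ = (P₂/P₁)^((γ−1)/γ) ⇒ T₂ = 444×(0.293)^0.286 = 313 K; V₂ = 43.7 L.
For an ideal gas ΔU = nCvΔT with Cv = (5/2)R = 20.8 J/(mol·K).
ΔU = 1.21×20.8×(313−444) = -3300 J.

-3300 J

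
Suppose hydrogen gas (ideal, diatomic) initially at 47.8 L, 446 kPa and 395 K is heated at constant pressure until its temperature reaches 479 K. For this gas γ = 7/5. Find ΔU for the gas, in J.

11300 J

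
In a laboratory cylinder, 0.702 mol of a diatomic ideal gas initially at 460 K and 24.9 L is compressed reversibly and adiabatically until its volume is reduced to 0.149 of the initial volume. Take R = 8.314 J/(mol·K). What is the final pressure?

P₁ = nRT₁/V₁ = 0.702×8.314×460/24.9 = 108 kPa.
Adiabatic: TV^(γ−1) = const ⇒ T₂ = 460×(6.71)^0.400 = 985 K; PV^γ = const ⇒ P₂ = 1550 kPa.

1550 kPa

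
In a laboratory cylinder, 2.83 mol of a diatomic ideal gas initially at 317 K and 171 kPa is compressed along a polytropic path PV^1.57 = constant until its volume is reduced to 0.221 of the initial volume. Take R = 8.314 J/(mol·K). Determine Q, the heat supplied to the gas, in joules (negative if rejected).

7590 J

V₁ = nRT₁/P₁ = 2.83×8.314×317/171 = 43.6 L.
Polytropic n=1.57: T₂ = T₁(V₁/V₂)^(n−1) = 317×(4.52)^0.57 = 749 K; P₂ = P₁(V₁/V₂)^n = 1830 kPa.
W = (P₁V₁−P₂V₂)/(n−1) = (171×43.6−1830×9.64)/0.57 = -17900 J.
ΔU = nCvΔT = 2.83×20.8×(749−317) = 25400 J.
Q = ΔU + W = 7590 J.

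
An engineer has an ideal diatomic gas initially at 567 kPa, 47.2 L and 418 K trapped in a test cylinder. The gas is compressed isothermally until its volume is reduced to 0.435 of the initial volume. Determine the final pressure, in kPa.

1300 kPa

Isothermal: T stays 418 K; PV = const ⇒ V₂ = 20.5 L, P₂ = 1300 kPa.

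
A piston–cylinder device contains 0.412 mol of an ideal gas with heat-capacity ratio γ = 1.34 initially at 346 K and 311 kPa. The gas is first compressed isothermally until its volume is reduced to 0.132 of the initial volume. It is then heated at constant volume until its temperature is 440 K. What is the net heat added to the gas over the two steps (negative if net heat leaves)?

V₁ = nRT₁/P₁ = 0.412×8.314×346/311 = 3.81 L.
Step 1 — Isothermal: T stays 346 K; PV = const ⇒ V₂ = 0.503 L, P₂ = 2360 kPa.
ΔU = 0 (ideal gas, T constant).
W = nRT ln(V₂/V₁) = 0.412×8.314×346×ln(0.132) = -2400 J.
Q = ΔU + W = -2400 J.
State after step 1: P = 2360 kPa, V = 0.503 L, T = 346 K.
Step 2 — Isochoric: V stays 0.503 L; P/T = const ⇒ T₂ = 440 K, P₂ = 3000 kPa.
W = 0 (no volume change).
ΔU = nCvΔT = 0.412×24.5×(440−346) = 947 J.
Q = ΔU = 947 J.
Net over both steps: W = -2400 J, Q = -1450 J, ΔU = 947 J.

-1450 J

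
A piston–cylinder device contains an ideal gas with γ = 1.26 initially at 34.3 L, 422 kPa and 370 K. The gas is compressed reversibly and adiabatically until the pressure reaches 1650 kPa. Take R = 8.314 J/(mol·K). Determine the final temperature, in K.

Adiabatic: T₂/T₁ = (P₂/P₁)^((γ−1)/γ) ⇒ T₂ = 370×(3.91)^0.206 = 490 K; V₂ = 11.6 L.

490 K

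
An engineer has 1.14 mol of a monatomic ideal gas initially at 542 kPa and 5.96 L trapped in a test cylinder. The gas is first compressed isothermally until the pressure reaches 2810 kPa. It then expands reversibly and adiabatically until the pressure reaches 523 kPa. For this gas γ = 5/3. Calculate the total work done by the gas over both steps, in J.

T₁ = P₁V₁/(nR) = 542×5.96/(1.14×8.314) = 341 K.
Step 1 — Isothermal: T stays 341 K; PV = const ⇒ V₂ = 1.15 L, P₂ = 2810 kPa.
ΔU = 0 (ideal gas, T constant).
W = nRT ln(V₂/V₁) = 1.14×8.314×341×ln(0.193) = -5320 J.
Q = ΔU + W = -5320 J.
State after step 1: P = 2810 kPa, V = 1.15 L, T = 341 K.
Step 2 — Adiabatic: T₂/T₁ = (P₂/P₁)^((γ−1)/γ) ⇒ T₂ = 341×(0.186)^0.400 = 174 K; V₂ = 3.15 L.
ΔU = nCvΔT = 1.14×12.5×(174−341) = -2370 J.
Q = 0 for an adiabatic process, so W = −ΔU = 2370 J.
Net over both steps: W = -2940 J, Q = -5320 J, ΔU = -2370 J.

-2940 J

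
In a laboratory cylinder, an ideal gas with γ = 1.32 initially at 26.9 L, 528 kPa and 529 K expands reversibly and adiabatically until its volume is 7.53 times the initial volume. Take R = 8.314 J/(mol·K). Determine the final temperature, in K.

277 K

Adiabatic: TV^(γ−1) = const ⇒ T₂ = 529×(0.133)^0.320 = 277 K; PV^γ = const ⇒ P₂ = 36.8 kPa.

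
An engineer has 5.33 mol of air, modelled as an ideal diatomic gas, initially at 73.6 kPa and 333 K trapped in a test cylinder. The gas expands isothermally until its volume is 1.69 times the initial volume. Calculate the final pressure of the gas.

V₁ = nRT₁/P₁ = 5.33×8.314×333/73.6 = 200 L.
Isothermal: T stays 333 K; PV = const ⇒ V₂ = 339 L, P₂ = 43.6 kPa.

43.6 kPa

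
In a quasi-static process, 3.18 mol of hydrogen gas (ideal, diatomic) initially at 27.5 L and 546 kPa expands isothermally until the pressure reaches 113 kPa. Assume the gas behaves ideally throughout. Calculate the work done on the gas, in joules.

-23700 J

T₁ = P₁V₁/(nR) = 546×27.5/(3.18×8.314) = 568 K.
Isothermal: T stays 568 K; PV = const ⇒ V₂ = 133 L, P₂ = 113 kPa.
W = nRT ln(V₂/V₁) = 3.18×8.314×568×ln(4.83) = 23700 J.
Work done on the gas = −W_by = -23700 J.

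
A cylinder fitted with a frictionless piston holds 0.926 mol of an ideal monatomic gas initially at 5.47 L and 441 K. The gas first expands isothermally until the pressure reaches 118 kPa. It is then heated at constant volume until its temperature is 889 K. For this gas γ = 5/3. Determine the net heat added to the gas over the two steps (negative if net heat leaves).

P₁ = nRT₁/V₁ = 0.926×8.314×441/5.47 = 621 kPa.
Step 1 — Isothermal: T stays 441 K; PV = const ⇒ V₂ = 28.8 L, P₂ = 118 kPa.
ΔU = 0 (ideal gas, T constant).
W = nRT ln(V₂/V₁) = 0.926×8.314×441×ln(5.26) = 5640 J.
Q = ΔU + W = 5640 J.
State after step 1: P = 118 kPa, V = 28.8 L, T = 441 K.
Step 2 — Isochoric: V stays 28.8 L; P/T = const ⇒ T₂ = 889 K, P₂ = 238 kPa.
W = 0 (no volume change).
ΔU = nCvΔT = 0.926×12.5×(889−441) = 5170 J.
Q = ΔU = 5170 J.
Net over both steps: W = 5640 J, Q = 10800 J, ΔU = 5170 J.

10800 J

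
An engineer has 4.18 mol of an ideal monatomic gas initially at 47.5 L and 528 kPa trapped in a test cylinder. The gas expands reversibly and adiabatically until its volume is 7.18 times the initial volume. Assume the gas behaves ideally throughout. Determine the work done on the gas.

-27500 J

T₁ = P₁V₁/(nR) = 528×47.5/(4.18×8.314) = 722 K.
Adiabatic: TV^(γ−1) = const ⇒ T₂ = 722×(0.139)^0.667 = 194 K; PV^γ = const ⇒ P₂ = 19.8 kPa.
ΔU = nCvΔT = 4.18×12.5×(194−722) = -27500 J.
Q = 0 for an adiabatic process, so W = −ΔU = 27500 J.
Work done on the gas = −W_by = -27500 J.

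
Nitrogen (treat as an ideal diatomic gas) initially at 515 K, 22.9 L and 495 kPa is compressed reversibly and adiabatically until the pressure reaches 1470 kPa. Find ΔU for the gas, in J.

10300 J

n = P₁V₁/(RT₁) = 495×22.9/(8.314×515) = 2.65 mol.
Adiabatic: T₂/T₁ = (P₂/P₁)^((γ−1)/γ) ⇒ T₂ = 515×(2.97)^0.286 = 703 K; V₂ = 10.5 L.
For an ideal gas ΔU = nCvΔT with Cv = (5/2)R = 20.8 J/(mol·K).
ΔU = 2.65×20.8×(703−515) = 10300 J.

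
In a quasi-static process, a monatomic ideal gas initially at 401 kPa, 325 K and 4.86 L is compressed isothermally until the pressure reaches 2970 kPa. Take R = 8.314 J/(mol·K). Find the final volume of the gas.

0.656 L

Isothermal: T stays 325 K; PV = const ⇒ V₂ = 0.656 L, P₂ = 2970 kPa.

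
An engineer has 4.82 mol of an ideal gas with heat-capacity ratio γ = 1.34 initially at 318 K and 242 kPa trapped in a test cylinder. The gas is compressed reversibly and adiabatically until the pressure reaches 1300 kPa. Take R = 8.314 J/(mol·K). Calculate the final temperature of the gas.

V₁ = nRT₁/P₁ = 4.82×8.314×318/242 = 52.7 L.
Adiabatic: T₂/T₁ = (P₂/P₁)^((γ−1)/γ) ⇒ T₂ = 318×(5.37)^0.254 = 487 K; V₂ = 15.0 L.

487 K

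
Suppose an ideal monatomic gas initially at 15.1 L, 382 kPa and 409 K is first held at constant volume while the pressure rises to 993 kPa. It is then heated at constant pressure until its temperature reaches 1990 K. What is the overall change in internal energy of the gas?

n = P₁V₁/(RT₁) = 382×15.1/(8.314×409) = 1.70 mol.
Step 1 — Isochoric: V stays 15.1 L; P/T = const ⇒ T₂ = 1060 K, P₂ = 993 kPa.
W = 0 (no volume change).
ΔU = nCvΔT = 1.70×12.5×(1060−409) = 13800 J.
Q = ΔU = 13800 J.
State after step 1: P = 993 kPa, V = 15.1 L, T = 1060 K.
Step 2 — Isobaric: P stays 993 kPa; V/T = const ⇒ T₂ = 1990 K, V₂ = 28.3 L.
W = PΔV = 993×(28.3−15.1) kPa·L = 13100 J.
ΔU = nCvΔT = 1.70×12.5×(1990−1060) = 19600 J.
Q = ΔU + W = nCpΔT = 32700 J.
Net over both steps: W = 13100 J, Q = 46500 J, ΔU = 33400 J.

33400 J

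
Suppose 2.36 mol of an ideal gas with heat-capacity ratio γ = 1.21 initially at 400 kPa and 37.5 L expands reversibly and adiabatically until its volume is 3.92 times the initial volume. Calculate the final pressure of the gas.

76.6 kPa

T₁ = P₁V₁/(nR) = 400×37.5/(2.36×8.314) = 764 K.
Adiabatic: TV^(γ−1) = const ⇒ T₂ = 764×(0.255)^0.210 = 574 K; PV^γ = const ⇒ P₂ = 76.6 kPa.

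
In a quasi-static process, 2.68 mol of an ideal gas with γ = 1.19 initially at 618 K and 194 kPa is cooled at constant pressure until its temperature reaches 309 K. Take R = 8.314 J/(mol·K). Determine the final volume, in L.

35.5 L

V₁ = nRT₁/P₁ = 2.68×8.314×618/194 = 71.0 L.
Isobaric: P stays 194 kPa; V/T = const ⇒ T₂ = 309 K, V₂ = 35.5 L.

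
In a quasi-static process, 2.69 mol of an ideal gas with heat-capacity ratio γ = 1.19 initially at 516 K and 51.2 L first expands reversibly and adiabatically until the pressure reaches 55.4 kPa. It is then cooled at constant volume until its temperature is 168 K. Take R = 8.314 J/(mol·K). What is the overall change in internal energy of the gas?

-41000 J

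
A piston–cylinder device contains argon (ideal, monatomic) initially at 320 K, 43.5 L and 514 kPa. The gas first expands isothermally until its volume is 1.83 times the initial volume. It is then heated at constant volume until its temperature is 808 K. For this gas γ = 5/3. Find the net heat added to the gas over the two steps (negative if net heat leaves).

64700 J

n = P₁V₁/(RT₁) = 514×43.5/(8.314×320) = 8.40 mol.
Step 1 — Isothermal: T stays 320 K; PV = const ⇒ V₂ = 79.6 L, P₂ = 281 kPa.
ΔU = 0 (ideal gas, T constant).
W = nRT ln(V₂/V₁) = 8.40×8.314×320×ln(1.83) = 13500 J.
Q = ΔU + W = 13500 J.
State after step 1: P = 281 kPa, V = 79.6 L, T = 320 K.
Step 2 — Isochoric: V stays 79.6 L; P/T = const ⇒ T₂ = 808 K, P₂ = 709 kPa.
W = 0 (no volume change).
ΔU = nCvΔT = 8.40×12.5×(808−320) = 51100 J.
Q = ΔU = 51100 J.
Net over both steps: W = 13500 J, Q = 64700 J, ΔU = 51100 J.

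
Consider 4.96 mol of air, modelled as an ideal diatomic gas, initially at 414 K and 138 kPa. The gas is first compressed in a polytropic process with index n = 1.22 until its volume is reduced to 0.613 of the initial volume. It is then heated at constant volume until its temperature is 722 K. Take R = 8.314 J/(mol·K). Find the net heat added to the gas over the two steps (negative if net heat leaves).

22900 J

V₁ = nRT₁/P₁ = 4.96×8.314×414/138 = 124 L.
Step 1 — Polytropic n=1.22: T₂ = T₁(V₁/V₂)^(n−1) = 414×(1.63)^0.22 = 461 K; P₂ = P₁(V₁/V₂)^n = 251 kPa.
W = (P₁V₁−P₂V₂)/(n−1) = (138×124−251×75.8)/0.22 = -8820 J.
ΔU = nCvΔT = 4.96×20.8×(461−414) = 4850 J.
Q = ΔU + W = -3970 J.
State after step 1: P = 251 kPa, V = 75.8 L, T = 461 K.
Step 2 — Isochoric: V stays 75.8 L; P/T = const ⇒ T₂ = 722 K, P₂ = 393 kPa.
W = 0 (no volume change).
ΔU = nCvΔT = 4.96×20.8×(722−461) = 26900 J.
Q = ΔU = 26900 J.
Net over both steps: W = -8820 J, Q = 22900 J, ΔU = 31800 J.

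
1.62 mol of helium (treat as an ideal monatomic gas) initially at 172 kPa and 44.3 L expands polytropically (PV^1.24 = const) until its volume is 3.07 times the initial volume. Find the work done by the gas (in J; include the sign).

T₁ = P₁V₁/(nR) = 172×44.3/(1.62×8.314) = 566 K.
Polytropic n=1.24: T₂ = T₁(V₁/V₂)^(n−1) = 566×(0.326)^0.24 = 432 K; P₂ = P₁(V₁/V₂)^n = 42.8 kPa.
W = (P₁V₁−P₂V₂)/(n−1) = (172×44.3−42.8×136)/0.24 = 7490 J.

7490 J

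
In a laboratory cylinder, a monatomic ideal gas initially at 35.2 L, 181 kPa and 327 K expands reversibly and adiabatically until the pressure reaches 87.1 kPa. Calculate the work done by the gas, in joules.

n = P₁V₁/(RT₁) = 181×35.2/(8.314×327) = 2.34 mol.
Adiabatic: T₂/T₁ = (P₂/P₁)^((γ−1)/γ) ⇒ T₂ = 327×(0.481)^0.400 = 244 K; V₂ = 54.6 L.
ΔU = nCvΔT = 2.34×12.5×(244−327) = -2420 J.
Q = 0 for an adiabatic process, so W = −ΔU = 2420 J.

2420 J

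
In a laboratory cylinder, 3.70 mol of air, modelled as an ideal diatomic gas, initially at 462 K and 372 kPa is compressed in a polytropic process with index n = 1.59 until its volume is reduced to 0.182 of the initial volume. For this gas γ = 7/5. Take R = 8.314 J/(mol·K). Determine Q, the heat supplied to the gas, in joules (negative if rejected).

19800 J

V₁ = nRT₁/P₁ = 3.70×8.314×462/372 = 38.2 L.
Polytropic n=1.59: T₂ = T₁(V₁/V₂)^(n−1) = 462×(5.49)^0.59 = 1260 K; P₂ = P₁(V₁/V₂)^n = 5590 kPa.
W = (P₁V₁−P₂V₂)/(n−1) = (372×38.2−5590×6.95)/0.59 = -41700 J.
ΔU = nCvΔT = 3.70×20.8×(1260−462) = 61600 J.
Q = ΔU + W = 19800 J.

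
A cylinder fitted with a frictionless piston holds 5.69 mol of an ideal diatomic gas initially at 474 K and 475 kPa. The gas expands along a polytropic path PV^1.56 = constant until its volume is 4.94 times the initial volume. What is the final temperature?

194 K

V₁ = nRT₁/P₁ = 5.69×8.314×474/475 = 47.2 L.
Polytropic n=1.56: T₂ = T₁(V₁/V₂)^(n−1) = 474×(0.202)^0.56 = 194 K; P₂ = P₁(V₁/V₂)^n = 39.3 kPa.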